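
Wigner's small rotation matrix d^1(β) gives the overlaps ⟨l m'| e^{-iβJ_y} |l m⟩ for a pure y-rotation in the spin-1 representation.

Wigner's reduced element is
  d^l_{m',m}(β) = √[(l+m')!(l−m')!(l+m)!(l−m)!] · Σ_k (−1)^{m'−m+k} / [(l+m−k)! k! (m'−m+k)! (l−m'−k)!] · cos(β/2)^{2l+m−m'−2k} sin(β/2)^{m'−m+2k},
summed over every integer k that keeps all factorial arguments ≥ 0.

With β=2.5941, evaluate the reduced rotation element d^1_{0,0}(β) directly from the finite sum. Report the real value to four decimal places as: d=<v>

d^1_{0,0}(β=2.5941) via Wigner's sum:
c=cos(2.5941/2)=0.270340, s=sin(2.5941/2)=0.962765; N=√[1·1·1·1]=1.000000
k∈{0,1} keeps every argument non-negative
  k=0: (−1)^0·1.0000/(1)·0.2703^2·0.9628^0 = +0.073084
  k=1: (−1)^1·1.0000/(1)·0.2703^0·0.9628^2 = -0.926916
d^1_{0,0}(2.5941) = +0.073084 -0.926916 = -0.853832

d=-0.8538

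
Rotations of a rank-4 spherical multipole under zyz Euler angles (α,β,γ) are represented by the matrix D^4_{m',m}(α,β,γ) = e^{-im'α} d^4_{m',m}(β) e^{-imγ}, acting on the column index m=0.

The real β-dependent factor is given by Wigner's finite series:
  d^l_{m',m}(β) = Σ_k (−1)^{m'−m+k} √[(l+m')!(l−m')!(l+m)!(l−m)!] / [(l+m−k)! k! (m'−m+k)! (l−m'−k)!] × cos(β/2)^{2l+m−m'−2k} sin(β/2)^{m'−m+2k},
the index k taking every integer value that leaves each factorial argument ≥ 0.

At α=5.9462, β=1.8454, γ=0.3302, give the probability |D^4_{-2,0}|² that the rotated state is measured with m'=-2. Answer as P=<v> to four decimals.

P=0.0316

Split into d^4_{-2,0}(β=1.8454) × two z-phases.
With c≡cos(β/2)=0.603670 and s≡sin(β/2)=0.797234, N=[2·720·24·24]^{1/2}=910.735966
The bounds max(0,m−m')=2 and min(l+m,l−m')=4 give 3 terms
  k=2: (−1)^0·910.7360/(96)·0.6037^6·0.7972^2 = +0.291803
  k=3: (−1)^1·910.7360/(36)·0.6037^4·0.7972^4 = -1.357163
  k=4: (−1)^2·910.7360/(96)·0.6037^2·0.7972^6 = +0.887639
d^4_{-2,0}(1.8454) = +0.291803 -1.357163 +0.887639 = -0.177721
|D^4_{-2,0}|² = |d^4_{-2,0}(β)|² = (-0.177721)² = 0.031585 (the z-rotation phases have unit modulus)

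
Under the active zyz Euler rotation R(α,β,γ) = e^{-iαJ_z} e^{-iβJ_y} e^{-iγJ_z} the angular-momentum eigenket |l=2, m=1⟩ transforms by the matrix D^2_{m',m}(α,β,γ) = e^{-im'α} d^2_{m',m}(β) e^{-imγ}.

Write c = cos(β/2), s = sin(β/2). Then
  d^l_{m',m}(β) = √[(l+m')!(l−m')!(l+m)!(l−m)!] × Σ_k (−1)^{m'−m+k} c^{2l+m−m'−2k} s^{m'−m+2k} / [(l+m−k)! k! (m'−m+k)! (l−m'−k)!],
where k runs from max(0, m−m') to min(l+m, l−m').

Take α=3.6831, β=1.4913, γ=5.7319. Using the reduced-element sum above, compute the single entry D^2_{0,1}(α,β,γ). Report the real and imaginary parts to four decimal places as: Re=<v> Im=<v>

Split into d^2_{0,1}(β=1.4913) × two z-phases.
c=cos(1.4913/2)=0.734647, s=sin(1.4913/2)=0.678449; N=√[2·2·6·1]=4.898979
k: max(0,(1)−(0))=1 … min(2+(1),2−(0))=2
  k=1: (−1)^0·4.8990/(2)·0.7346^3·0.6784^1 = +0.658915
  k=2: (−1)^1·4.8990/(2)·0.7346^1·0.6784^3 = -0.561962
d^2_{0,1}(1.4913) = +0.658915 -0.561962 = +0.096953
D = (+1.000000+0.000000i)·(+0.096953)·(+0.851852+0.523783i) = +0.082590+0.050782i

Re=0.0826 Im=0.0508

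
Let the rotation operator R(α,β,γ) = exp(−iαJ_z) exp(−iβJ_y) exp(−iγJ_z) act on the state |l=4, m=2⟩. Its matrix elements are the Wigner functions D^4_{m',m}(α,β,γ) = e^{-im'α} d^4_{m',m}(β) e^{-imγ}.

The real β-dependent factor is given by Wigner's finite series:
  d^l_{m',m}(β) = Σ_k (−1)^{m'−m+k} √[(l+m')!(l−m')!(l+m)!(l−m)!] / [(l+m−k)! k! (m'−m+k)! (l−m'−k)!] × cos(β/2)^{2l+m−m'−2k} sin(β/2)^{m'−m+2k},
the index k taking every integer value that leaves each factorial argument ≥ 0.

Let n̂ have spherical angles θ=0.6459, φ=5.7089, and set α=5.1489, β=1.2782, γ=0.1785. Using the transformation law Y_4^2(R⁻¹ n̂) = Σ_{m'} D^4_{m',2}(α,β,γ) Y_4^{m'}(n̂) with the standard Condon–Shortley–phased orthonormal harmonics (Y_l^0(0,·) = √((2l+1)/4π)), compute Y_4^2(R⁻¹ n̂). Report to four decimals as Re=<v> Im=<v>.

Need the full column D^4_{m',2} for m'=−4..4 at α=5.1489, β=1.2782, γ=0.1785.
cos(β/2)=0.802633, sin(β/2)=0.596473
d^4_{-4,2}: single k=6 term ⇒ +0.153518;  D = +0.027749+0.150989i
d^4_{-3,2}: k∈[5..6] ⇒ +0.438219 -0.080671 = +0.357548;  D = -0.291361+0.207242i
d^4_{-2,2}: k∈[4..6] ⇒ +0.787994 -0.348146 +0.016022 = +0.455871;  D = -0.396512-0.224938i
d^4_{-1,2}: k∈[3..5] ⇒ +0.999707 -0.828156 +0.091472 = +0.263024;  D = +0.020891-0.262193i
d^4_{0,2}: k∈[2..4] ⇒ +0.902412 -1.328991 +0.275233 = -0.151345;  D = -0.141802+0.052890i
d^4_{1,2}: k∈[1..3] ⇒ +0.543058 -1.499561 +0.552104 = -0.404399;  D = -0.288264-0.283624i
d^4_{2,2}: k∈[0..2] ⇒ +0.172241 -1.141471 +0.787994 = -0.181236;  D = +0.060572-0.170815i
d^4_{3,2}: k∈[0..1] ⇒ -0.478932 +0.793493 = +0.314561;  D = -0.313121+0.030069i
d^4_{4,2}: single k=0 term ⇒ +0.503342;  D = -0.255431-0.433714i
Y_4^{m'}(θ=0.6459,φ=5.7089) and Σ D·Y over m':
  (+0.0277+0.1510i)·(-0.0386+0.0434i)  (-0.2914+0.2072i)·(-0.0330+0.2155i)  (-0.3965-0.2249i)·(+0.1720+0.3829i)  (+0.0209-0.2622i)·(+0.2795+0.1808i)  (-0.1418+0.0529i)·(-0.2008+0.0000i)  (-0.2883-0.2836i)·(-0.2795+0.1808i)  (+0.0606-0.1708i)·(+0.1720-0.3829i)  (-0.3131+0.0301i)·(+0.0330+0.2155i)  (-0.2554-0.4337i)·(-0.0386-0.0434i)
Y_4^2(R⁻¹ n̂) = +0.108047-0.408990i

Re=0.1080 Im=-0.4090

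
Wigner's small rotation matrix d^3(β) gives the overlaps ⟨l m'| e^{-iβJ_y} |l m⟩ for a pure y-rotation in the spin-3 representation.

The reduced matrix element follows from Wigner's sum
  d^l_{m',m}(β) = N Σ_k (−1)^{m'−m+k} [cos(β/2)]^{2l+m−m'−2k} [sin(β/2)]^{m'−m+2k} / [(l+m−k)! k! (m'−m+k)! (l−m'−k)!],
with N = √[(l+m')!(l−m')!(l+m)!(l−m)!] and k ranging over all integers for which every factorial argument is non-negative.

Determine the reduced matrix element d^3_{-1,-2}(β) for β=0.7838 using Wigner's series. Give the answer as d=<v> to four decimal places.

d^3_{-1,-2}(β=0.7838) via Wigner's sum:
c=cos(0.7838/2)=0.924185, s=sin(0.7838/2)=0.381945; N=√[2·24·1·120]=75.894664
Admissible k: 0..1 (factorial args all ≥0)
  k=0: (−1)^1·75.8947/(24)·0.9242^5·0.3819^1 = -0.814321
  k=1: (−1)^2·75.8947/(12)·0.9242^3·0.3819^3 = +0.278169
d^3_{-1,-2}(0.7838) = -0.814321 +0.278169 = -0.536151

d=-0.5362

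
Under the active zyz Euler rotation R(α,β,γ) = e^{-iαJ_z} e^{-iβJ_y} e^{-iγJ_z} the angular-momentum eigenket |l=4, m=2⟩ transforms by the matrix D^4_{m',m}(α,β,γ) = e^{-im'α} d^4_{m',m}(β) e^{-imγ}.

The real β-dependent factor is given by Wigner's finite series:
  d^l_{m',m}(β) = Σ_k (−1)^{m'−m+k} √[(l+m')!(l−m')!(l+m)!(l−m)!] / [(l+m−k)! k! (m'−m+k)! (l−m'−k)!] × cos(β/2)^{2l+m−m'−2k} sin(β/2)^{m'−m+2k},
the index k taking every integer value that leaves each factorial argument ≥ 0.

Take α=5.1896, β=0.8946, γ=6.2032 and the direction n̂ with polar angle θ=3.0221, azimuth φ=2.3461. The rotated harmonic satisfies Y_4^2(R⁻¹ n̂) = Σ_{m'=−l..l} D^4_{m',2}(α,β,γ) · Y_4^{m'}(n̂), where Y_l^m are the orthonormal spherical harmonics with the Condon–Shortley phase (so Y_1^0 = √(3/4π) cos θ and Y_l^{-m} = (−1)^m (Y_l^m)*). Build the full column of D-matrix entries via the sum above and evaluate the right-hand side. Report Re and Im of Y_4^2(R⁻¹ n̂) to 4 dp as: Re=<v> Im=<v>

Re=0.4188 Im=0.0254

Need the full column D^4_{m',2} for m'=−4..4 at α=5.1896, β=0.8946, γ=6.2032.
cos(β/2)=0.901618, sin(β/2)=0.432533
d^4_{-4,2}: single k=6 term ⇒ +0.028167;  D = -0.013455+0.024745i
d^4_{-3,2}: k∈[5..6] ⇒ +0.124551 -0.009555 = +0.114997;  D = -0.114972-0.002393i
d^4_{-2,2}: k∈[4..6] ⇒ +0.346943 -0.063876 +0.001225 = +0.284291;  D = -0.125294-0.255192i
d^4_{-1,2}: k∈[3..5] ⇒ +0.681845 -0.235380 +0.010834 = +0.457299;  D = +0.272062-0.367566i
d^4_{0,2}: k∈[2..4] ⇒ +0.953444 -0.585136 +0.050499 = +0.418807;  D = +0.413460+0.066711i
d^4_{1,2}: k∈[1..3] ⇒ +0.888820 -1.022767 +0.156920 = +0.022973;  D = +0.007166+0.021827i
d^4_{2,2}: k∈[0..2] ⇒ +0.436698 -1.206022 +0.346943 = -0.422381;  D = +0.295952-0.301360i
d^4_{3,2}: k∈[0..1] ⇒ -0.783866 +0.541197 = -0.242669;  D = +0.231892+0.071513i
d^4_{4,2}: single k=0 term ⇒ +0.531806;  D = -0.094203-0.523396i
Y_4^{m'}(θ=3.0221,φ=2.3461) and Σ D·Y over m':
  (-0.0135+0.0247i)·(-0.0001-0.0000i)  (-0.1150-0.0024i)·(-0.0015+0.0014i)  (-0.1253-0.2552i)·(-0.0006+0.0280i)  (+0.2721-0.3676i)·(+0.1529+0.1560i)  (+0.4135+0.0667i)·(+0.7869+0.0000i)  (+0.0072+0.0218i)·(-0.1529+0.1560i)  (+0.2960-0.3014i)·(-0.0006-0.0280i)  (+0.2319+0.0715i)·(+0.0015+0.0014i)  (-0.0942-0.5234i)·(-0.0001+0.0000i)
Y_4^2(R⁻¹ n̂) = +0.418829+0.025353i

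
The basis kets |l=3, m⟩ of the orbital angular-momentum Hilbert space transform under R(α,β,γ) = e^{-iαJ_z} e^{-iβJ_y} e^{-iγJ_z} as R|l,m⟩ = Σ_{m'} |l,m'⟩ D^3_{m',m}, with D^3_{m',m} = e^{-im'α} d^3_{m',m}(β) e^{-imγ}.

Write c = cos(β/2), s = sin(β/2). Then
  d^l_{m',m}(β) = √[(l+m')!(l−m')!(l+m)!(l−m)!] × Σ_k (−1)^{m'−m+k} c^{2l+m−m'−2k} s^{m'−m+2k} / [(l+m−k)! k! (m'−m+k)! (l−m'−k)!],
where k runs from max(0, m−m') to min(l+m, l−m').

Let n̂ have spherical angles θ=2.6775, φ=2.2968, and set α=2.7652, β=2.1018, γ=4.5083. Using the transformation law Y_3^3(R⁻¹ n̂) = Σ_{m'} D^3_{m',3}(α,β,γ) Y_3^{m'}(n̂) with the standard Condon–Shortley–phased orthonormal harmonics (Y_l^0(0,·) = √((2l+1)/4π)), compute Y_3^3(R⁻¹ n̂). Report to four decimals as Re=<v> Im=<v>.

Need the full column D^3_{m',3} for m'=−3..3 at α=2.7652, β=2.1018, γ=4.5083.
cos(β/2)=0.496790, sin(β/2)=0.867871
d^3_{-3,3}: single k=6 term ⇒ +0.427297;  D = +0.211169+0.371471i
d^3_{-2,3}: single k=5 term ⇒ +0.599134;  D = -0.083912-0.593228i
d^3_{-1,3}: single k=4 term ⇒ +0.542265;  D = -0.126724+0.527250i
d^3_{0,3}: single k=3 term ⇒ +0.358426;  D = +0.205996-0.293317i
d^3_{1,3}: single k=2 term ⇒ +0.177684;  D = -0.148417+0.097692i
d^3_{2,3}: single k=1 term ⇒ +0.064327;  D = +0.062971-0.013142i
d^3_{3,3}: single k=0 term ⇒ +0.015033;  D = -0.014814-0.002553i
Y_3^{m'}(θ=2.6775,φ=2.2968) and Σ D·Y over m':
  (+0.2112+0.3715i)·(+0.0307-0.0213i)  (-0.0839-0.5932i)·(+0.0217-0.1818i)  (-0.1267+0.5273i)·(-0.2879-0.3244i)  (+0.2060-0.2933i)·(-0.3331+0.0000i)  (-0.1484+0.0977i)·(+0.2879-0.3244i)  (+0.0630-0.0131i)·(+0.0217+0.1818i)  (-0.0148-0.0026i)·(-0.0307-0.0213i)
Y_3^3(R⁻¹ n̂) = +0.036733+0.084110i

Re=0.0367 Im=0.0841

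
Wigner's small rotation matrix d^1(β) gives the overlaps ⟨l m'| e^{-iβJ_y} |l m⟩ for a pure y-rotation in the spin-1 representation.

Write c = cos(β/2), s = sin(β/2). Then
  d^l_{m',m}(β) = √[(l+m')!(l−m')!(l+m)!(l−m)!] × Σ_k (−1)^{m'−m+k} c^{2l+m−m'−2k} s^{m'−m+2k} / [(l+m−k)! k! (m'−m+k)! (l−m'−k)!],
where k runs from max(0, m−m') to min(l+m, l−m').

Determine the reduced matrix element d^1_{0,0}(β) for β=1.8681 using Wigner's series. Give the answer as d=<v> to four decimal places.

d=-0.2929

d^1_{0,0}(β=1.8681) via Wigner's sum:
c=cos(1.8681/2)=0.594583, s=sin(1.8681/2)=0.804035; N=√[1·1·1·1]=1.000000
Admissible k: 0..1 (factorial args all ≥0)
  k=0: (−1)^0·1.0000/(1)·0.5946^2·0.8040^0 = +0.353528
  k=1: (−1)^1·1.0000/(1)·0.5946^0·0.8040^2 = -0.646472
d^1_{0,0}(1.8681) = +0.353528 -0.646472 = -0.292943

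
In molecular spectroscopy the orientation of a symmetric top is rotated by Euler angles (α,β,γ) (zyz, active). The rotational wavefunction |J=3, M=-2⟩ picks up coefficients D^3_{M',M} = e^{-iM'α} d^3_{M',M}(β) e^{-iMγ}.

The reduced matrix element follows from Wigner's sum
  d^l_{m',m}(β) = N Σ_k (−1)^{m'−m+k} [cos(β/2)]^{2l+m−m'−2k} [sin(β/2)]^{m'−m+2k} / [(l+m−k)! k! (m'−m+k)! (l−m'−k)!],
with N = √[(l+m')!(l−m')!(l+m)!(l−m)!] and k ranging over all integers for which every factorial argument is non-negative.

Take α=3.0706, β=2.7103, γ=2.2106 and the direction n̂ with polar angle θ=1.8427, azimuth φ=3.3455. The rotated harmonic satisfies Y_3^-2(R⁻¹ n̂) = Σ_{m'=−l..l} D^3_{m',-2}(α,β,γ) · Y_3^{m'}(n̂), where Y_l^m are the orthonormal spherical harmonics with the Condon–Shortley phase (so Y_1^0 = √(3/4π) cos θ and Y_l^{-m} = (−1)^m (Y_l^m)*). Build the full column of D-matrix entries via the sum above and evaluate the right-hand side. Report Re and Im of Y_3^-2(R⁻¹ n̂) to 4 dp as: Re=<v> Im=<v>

Need the full column D^3_{m',-2} for m'=−3..3 at α=3.0706, β=2.7103, γ=2.2106.
cos(β/2)=0.213979, sin(β/2)=0.976838
d^3_{-3,-2}: single k=1 term ⇒ +0.001073;  D = +0.000519+0.000940i
d^3_{-2,-2}: k∈[0..1] ⇒ +0.000096 -0.010002 = -0.009906;  D = +0.004158+0.008991i
d^3_{-1,-2}: k∈[0..1] ⇒ -0.001386 +0.057758 = +0.056372;  D = +0.019973+0.052715i
d^3_{0,-2}: k∈[0..1] ⇒ +0.010957 -0.228346 = -0.217389;  D = +0.062410+0.208237i
d^3_{1,-2}: k∈[0..1] ⇒ -0.057758 +0.601844 = +0.544087;  D = +0.118840+0.530949i
d^3_{2,-2}: k∈[0..1] ⇒ +0.208450 -0.868833 = -0.660382;  D = +0.098166+0.653045i
d^3_{3,-2}: single k=0 term ⇒ -0.466187;  D = -0.036424-0.464762i
Y_3^{m'}(θ=1.8427,φ=3.3455) and Σ D·Y over m':
  (+0.0005+0.0009i)·(-0.3053+0.2142i)  (+0.0042+0.0090i)·(-0.2338+0.1010i)  (+0.0200+0.0527i)·(+0.1949-0.0403i)  (+0.0624+0.2082i)·(+0.2645+0.0000i)  (+0.1188+0.5309i)·(-0.1949-0.0403i)  (+0.0982+0.6530i)·(-0.2338-0.1010i)  (-0.0364-0.4648i)·(+0.3053+0.2142i)
Y_3^-2(R⁻¹ n̂) = +0.149944-0.357858i

Re=0.1499 Im=-0.3579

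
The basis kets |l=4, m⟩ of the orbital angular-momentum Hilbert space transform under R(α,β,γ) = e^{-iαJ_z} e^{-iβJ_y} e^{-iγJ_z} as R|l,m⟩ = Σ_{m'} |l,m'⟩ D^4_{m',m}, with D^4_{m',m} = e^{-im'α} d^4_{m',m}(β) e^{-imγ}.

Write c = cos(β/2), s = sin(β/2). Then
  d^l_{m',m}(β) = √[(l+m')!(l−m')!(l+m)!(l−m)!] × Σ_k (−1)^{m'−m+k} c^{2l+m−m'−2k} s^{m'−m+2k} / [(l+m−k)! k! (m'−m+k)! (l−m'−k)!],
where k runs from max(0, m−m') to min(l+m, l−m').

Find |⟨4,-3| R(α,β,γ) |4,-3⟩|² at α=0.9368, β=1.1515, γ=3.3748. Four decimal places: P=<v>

D^4_{-3,-3}(0.9368,1.1515,3.3748) = e^{-i·-3·0.9368}·d^4_{-3,-3}(1.1515)·e^{-i·-3·3.3748}. Compute d first:
c=cos(1.1515/2)=0.838784, s=sin(1.1515/2)=0.544464; N=√[1·5040·1·5040]=5040.000000
k: max(0,(-3)−(-3))=0 … min(4+(-3),4−(-3))=1
  k=0: (−1)^0·5040.0000/(5040)·0.8388^8·0.5445^0 = +0.245020
  k=1: (−1)^1·5040.0000/(720)·0.8388^6·0.5445^2 = -0.722666
d^4_{-3,-3}(1.1515) = +0.245020 -0.722666 = -0.477646
|D^4_{-3,-3}|² = |d^4_{-3,-3}(β)|² = (-0.477646)² = 0.228146 (the z-rotation phases have unit modulus)

P=0.2281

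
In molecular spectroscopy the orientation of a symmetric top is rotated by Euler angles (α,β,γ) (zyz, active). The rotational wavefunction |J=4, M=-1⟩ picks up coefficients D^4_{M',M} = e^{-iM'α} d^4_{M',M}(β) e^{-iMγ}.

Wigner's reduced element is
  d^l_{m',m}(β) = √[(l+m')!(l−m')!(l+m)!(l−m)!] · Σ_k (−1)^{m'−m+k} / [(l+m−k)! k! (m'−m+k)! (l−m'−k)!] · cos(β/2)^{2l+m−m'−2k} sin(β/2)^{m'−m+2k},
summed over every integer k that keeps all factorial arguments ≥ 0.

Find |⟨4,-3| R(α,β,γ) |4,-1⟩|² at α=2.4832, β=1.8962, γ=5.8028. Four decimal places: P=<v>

Split into d^4_{-3,-1}(β=1.8962) × two z-phases.
With c≡cos(β/2)=0.583228 and s≡sin(β/2)=0.812309, N=[1·5040·6·120]^{1/2}=1904.940944
k: max(0,(-1)−(-3))=2 … min(4+(-1),4−(-3))=3
  k=2: (−1)^0·1904.9409/(240)·0.5832^6·0.8123^2 = +0.206130
  k=3: (−1)^1·1904.9409/(144)·0.5832^4·0.8123^4 = -0.666432
d^4_{-3,-1}(1.8962) = +0.206130 -0.666432 = -0.460302
|D^4_{-3,-1}|² = |d^4_{-3,-1}(β)|² = (-0.460302)² = 0.211878 (the z-rotation phases have unit modulus)

P=0.2119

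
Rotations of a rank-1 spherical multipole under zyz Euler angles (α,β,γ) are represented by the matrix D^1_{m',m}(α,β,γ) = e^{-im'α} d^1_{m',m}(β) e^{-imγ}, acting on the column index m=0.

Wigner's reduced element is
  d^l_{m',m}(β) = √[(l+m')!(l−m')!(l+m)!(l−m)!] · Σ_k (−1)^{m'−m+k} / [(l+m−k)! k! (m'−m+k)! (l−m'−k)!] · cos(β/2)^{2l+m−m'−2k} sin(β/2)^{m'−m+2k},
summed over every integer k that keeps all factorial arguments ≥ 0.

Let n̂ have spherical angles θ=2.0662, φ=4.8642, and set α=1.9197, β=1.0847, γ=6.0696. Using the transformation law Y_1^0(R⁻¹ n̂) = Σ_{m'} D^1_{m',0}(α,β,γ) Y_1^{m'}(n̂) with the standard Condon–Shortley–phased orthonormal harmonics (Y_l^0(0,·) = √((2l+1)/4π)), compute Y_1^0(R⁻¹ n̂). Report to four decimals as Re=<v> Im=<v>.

Need the full column D^1_{m',0} for m'=−1..1 at α=1.9197, β=1.0847, γ=6.0696.
cos(β/2)=0.856498, sin(β/2)=0.516150
d^1_{-1,0}: single k=1 term ⇒ +0.625198;  D = -0.213735+0.587528i
d^1_{0,0}: k∈[0..1] ⇒ +0.733589 -0.266411 = +0.467178;  D = +0.467178+0.000000i
d^1_{1,0}: single k=0 term ⇒ -0.625198;  D = +0.213735+0.587528i
Y_1^{m'}(θ=2.0662,φ=4.8642) and Σ D·Y over m':
  (-0.2137+0.5875i)·(+0.0460+0.3005i)  (+0.4672+0.0000i)·(-0.2323+0.0000i)  (+0.2137+0.5875i)·(-0.0460+0.3005i)
Y_1^0(R⁻¹ n̂) = -0.481223+0.000000i

Re=-0.4812 Im=0.0000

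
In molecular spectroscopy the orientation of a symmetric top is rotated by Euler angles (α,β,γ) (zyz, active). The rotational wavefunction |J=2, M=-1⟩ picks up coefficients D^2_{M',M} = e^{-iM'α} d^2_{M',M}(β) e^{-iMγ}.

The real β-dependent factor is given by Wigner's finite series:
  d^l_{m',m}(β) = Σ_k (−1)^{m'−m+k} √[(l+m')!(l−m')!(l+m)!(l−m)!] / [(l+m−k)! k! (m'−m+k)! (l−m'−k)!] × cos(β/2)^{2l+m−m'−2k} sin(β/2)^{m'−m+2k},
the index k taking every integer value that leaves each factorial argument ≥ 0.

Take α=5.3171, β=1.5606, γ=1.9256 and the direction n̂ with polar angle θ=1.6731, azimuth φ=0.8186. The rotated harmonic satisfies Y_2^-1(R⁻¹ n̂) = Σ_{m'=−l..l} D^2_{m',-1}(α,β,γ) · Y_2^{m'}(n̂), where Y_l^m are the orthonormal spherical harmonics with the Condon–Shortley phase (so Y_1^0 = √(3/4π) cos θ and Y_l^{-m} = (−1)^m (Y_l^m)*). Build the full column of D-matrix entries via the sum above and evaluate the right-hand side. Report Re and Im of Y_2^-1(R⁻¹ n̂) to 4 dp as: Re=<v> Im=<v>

Need the full column D^2_{m',-1} for m'=−2..2 at α=5.3171, β=1.5606, γ=1.9256.
cos(β/2)=0.710703, sin(β/2)=0.703493
d^2_{-2,-1}: single k=1 term ⇒ +0.505072;  D = +0.505061-0.003319i
d^2_{-1,-1}: k∈[0..1] ⇒ +0.255124 -0.749922 = -0.494798;  D = -0.283973-0.405197i
d^2_{0,-1}: k∈[0..1] ⇒ -0.618584 +0.606097 = -0.012487;  D = +0.004338-0.011709i
d^2_{1,-1}: k∈[0..1] ⇒ +0.749922 -0.244928 = +0.504994;  D = -0.489307+0.124892i
d^2_{2,-1}: single k=0 term ⇒ -0.494876;  D = +0.373295+0.324889i
Y_2^{m'}(θ=1.6731,φ=0.8186) and Σ D·Y over m':
  (+0.5051-0.0033i)·(-0.0254-0.3814i)  (-0.2840-0.4052i)·(-0.0536+0.0573i)  (+0.0043-0.0117i)·(-0.3055+0.0000i)  (-0.4893+0.1249i)·(+0.0536+0.0573i)  (+0.3733+0.3249i)·(-0.0254+0.3814i)
Y_2^-1(R⁻¹ n̂) = -0.143730-0.070725i

Re=-0.1437 Im=-0.0707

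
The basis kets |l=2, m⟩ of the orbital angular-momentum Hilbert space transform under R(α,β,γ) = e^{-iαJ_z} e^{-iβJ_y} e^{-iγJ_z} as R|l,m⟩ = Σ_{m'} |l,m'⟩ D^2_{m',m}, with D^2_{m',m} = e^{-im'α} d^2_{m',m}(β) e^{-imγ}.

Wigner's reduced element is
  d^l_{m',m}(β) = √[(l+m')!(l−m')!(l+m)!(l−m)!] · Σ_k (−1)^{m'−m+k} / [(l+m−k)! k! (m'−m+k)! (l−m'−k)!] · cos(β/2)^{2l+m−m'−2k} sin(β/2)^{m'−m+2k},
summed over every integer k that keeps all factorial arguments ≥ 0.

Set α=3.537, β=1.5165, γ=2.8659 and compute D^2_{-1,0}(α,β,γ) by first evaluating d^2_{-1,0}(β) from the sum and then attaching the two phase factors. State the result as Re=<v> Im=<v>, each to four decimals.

Re=-0.0612 Im=-0.0256

First d^2_{-1,0}(β=1.5165), then the phase factors e^{-i(-1)α} and e^{-i(0)γ}:
c=cos(1.5165/2)=0.726041, s=sin(1.5165/2)=0.687652; N=√[1·6·2·2]=4.898979
k∈{1,2} keeps every argument non-negative
  k=1: (−1)^0·4.8990/(2)·0.7260^3·0.6877^1 = +0.644654
  k=2: (−1)^1·4.8990/(2)·0.7260^1·0.6877^3 = -0.578286
d^2_{-1,0}(1.5165) = +0.644654 -0.578286 = +0.066369
Attach z-rotation phases: D = e^{-i(-1)(3.537)}·(+0.066369)·e^{-i(0)(2.8659)} = -0.061248-0.025564i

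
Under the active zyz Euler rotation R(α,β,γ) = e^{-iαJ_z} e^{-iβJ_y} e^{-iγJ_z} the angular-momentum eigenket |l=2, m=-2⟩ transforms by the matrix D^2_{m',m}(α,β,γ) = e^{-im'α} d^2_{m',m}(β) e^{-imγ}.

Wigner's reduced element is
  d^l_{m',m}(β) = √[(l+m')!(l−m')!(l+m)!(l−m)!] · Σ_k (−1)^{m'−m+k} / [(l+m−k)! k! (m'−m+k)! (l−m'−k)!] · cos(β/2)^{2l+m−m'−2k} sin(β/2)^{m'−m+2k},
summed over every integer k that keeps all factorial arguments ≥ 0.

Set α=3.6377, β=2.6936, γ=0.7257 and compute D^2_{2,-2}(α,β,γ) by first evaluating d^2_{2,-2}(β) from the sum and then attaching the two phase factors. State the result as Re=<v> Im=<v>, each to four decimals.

First d^2_{2,-2}(β=2.6936), then the phase factors e^{-i(2)α} and e^{-i(-2)γ}:
With c≡cos(β/2)=0.222128 and s≡sin(β/2)=0.975018, N=[24·1·1·24]^{1/2}=24.000000
k∈{0} keeps every argument non-negative
  k=0: (−1)^4·24.0000/(24)·0.2221^0·0.9750^4 = +0.903753
d^2_{2,-2}(2.6936) = +0.903753
Attach z-rotation phases: D = e^{-i(2)(3.6377)}·(+0.903753)·e^{-i(-2)(0.7257)} = +0.810137+0.400560i

Re=0.8101 Im=0.4006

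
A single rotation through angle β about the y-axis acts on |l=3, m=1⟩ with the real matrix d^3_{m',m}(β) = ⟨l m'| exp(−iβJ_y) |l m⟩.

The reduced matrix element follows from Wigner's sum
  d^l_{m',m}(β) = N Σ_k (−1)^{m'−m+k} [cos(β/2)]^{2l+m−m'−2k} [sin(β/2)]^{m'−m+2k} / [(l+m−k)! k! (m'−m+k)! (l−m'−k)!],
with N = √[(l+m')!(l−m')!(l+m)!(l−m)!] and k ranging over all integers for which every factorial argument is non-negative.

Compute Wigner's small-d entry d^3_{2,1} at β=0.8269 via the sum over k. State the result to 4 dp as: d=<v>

d^3_{2,1}(β=0.8269) via Wigner's sum:
c=cos(0.8269/2)=0.915740, s=sin(0.8269/2)=0.401771; N=√[120·1·24·2]=75.894664
k∈{0,1} keeps every argument non-negative
  k=0: (−1)^1·75.8947/(24)·0.9157^5·0.4018^1 = -0.818163
  k=1: (−1)^2·75.8947/(12)·0.9157^3·0.4018^3 = +0.314980
d^3_{2,1}(0.8269) = -0.818163 +0.314980 = -0.503183

d=-0.5032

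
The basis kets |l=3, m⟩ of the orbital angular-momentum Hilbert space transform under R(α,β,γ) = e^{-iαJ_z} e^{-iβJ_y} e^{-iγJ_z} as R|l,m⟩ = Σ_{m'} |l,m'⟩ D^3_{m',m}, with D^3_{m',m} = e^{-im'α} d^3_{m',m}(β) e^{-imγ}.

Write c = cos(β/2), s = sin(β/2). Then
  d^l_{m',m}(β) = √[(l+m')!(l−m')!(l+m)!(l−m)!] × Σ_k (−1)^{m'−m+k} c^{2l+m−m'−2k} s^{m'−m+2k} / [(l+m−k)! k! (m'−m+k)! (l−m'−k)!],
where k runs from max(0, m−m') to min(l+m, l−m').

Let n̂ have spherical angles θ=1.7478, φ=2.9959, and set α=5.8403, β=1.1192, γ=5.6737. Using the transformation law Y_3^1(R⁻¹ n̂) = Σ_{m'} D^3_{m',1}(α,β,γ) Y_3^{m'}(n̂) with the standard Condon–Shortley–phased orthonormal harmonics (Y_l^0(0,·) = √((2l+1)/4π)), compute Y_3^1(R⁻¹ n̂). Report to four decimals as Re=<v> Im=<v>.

Need the full column D^3_{m',1} for m'=−3..3 at α=5.8403, β=1.1192, γ=5.6737.
cos(β/2)=0.847468, sin(β/2)=0.530847
d^3_{-3,1}: single k=4 term ⇒ +0.220887;  D = +0.166185-0.145512i
d^3_{-2,1}: k∈[3..4] ⇒ +0.575848 -0.112972 = +0.462876;  D = +0.445322-0.126265i
d^3_{-1,1}: k∈[2..4] ⇒ +0.872133 -0.456262 +0.022378 = +0.438249;  D = +0.432181+0.072675i
d^3_{0,1}: k∈[1..3] ⇒ +0.803851 -0.946215 +0.123755 = -0.018609;  D = -0.015259-0.010653i
d^3_{1,1}: k∈[0..2] ⇒ +0.370457 -1.162844 +0.342197 = -0.450190;  D = -0.223075-0.391035i
d^3_{2,1}: k∈[0..1] ⇒ -0.733812 +0.575848 = -0.157964;  D = -0.011921-0.157514i
d^3_{3,1}: single k=0 term ⇒ +0.562959;  D = -0.202181+0.525401i
Y_3^{m'}(θ=1.7478,φ=2.9959) and Σ D·Y over m':
  (+0.1662-0.1455i)·(-0.3606-0.1685i)  (+0.4453-0.1263i)·(-0.1670-0.0501i)  (+0.4322+0.0727i)·(+0.2660+0.0390i)  (-0.0153-0.0107i)·(+0.1869+0.0000i)  (-0.2231-0.3910i)·(-0.2660+0.0390i)  (-0.0119-0.1575i)·(-0.1670+0.0501i)  (-0.2022+0.5254i)·(+0.3606-0.1685i)
Y_3^1(R⁻¹ n̂) = +0.044203+0.401960i

Re=0.0442 Im=0.4020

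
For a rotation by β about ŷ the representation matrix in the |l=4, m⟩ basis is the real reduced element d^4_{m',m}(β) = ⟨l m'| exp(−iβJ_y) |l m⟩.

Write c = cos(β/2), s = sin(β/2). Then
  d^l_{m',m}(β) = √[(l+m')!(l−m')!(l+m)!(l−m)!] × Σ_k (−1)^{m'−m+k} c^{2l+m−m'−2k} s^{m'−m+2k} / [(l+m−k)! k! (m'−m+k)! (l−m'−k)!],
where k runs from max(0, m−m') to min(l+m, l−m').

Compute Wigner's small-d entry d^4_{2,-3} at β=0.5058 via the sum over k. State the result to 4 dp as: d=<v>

d=-0.0098

d^4_{2,-3}(β=0.5058) via Wigner's sum:
c=cos(0.5058/2)=0.968191, s=sin(0.5058/2)=0.250213; N=√[720·2·1·5040]=2693.993318
k∈{0,1} keeps every argument non-negative
  k=0: (−1)^5·2693.9933/(240)·0.9682^3·0.2502^5 = -0.009991
  k=1: (−1)^6·2693.9933/(720)·0.9682^1·0.2502^7 = +0.000222
d^4_{2,-3}(0.5058) = -0.009991 +0.000222 = -0.009769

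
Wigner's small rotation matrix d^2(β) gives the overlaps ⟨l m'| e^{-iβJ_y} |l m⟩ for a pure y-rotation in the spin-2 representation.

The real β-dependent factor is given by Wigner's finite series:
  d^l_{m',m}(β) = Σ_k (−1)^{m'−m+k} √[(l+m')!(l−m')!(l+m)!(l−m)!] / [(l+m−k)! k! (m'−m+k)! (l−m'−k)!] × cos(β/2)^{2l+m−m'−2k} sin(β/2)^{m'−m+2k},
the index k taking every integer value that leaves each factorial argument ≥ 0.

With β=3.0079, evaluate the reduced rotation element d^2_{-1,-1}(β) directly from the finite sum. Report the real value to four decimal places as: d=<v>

d=-0.0133

d^2_{-1,-1}(β=3.0079) via Wigner's sum:
Half-angle: c=0.066797, s=0.997767. N=√(1·6·1·6)=6.000000
Admissible k: 0..1 (factorial args all ≥0)
  k=0: (−1)^0·6.0000/(6)·0.0668^4·0.9978^0 = +0.000020
  k=1: (−1)^1·6.0000/(2)·0.0668^2·0.9978^2 = -0.013326
d^2_{-1,-1}(3.0079) = +0.000020 -0.013326 = -0.013306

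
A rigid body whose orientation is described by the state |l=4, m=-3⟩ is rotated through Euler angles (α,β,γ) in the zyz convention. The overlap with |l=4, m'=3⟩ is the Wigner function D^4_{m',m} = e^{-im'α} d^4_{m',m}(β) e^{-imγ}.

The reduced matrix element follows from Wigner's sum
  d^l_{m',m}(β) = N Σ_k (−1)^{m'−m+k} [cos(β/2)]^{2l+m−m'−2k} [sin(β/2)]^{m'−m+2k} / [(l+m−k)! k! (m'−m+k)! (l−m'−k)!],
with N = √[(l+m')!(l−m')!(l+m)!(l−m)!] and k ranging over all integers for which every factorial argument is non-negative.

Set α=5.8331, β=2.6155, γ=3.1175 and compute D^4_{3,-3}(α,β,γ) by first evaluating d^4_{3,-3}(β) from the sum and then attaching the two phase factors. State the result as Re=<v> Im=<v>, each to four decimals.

First d^4_{3,-3}(β=2.6155), then the phase factors e^{-i(3)α} and e^{-i(-3)γ}:
Half-angle: c=0.260023, s=0.965602. N=√(5040·1·1·5040)=5040.000000
The bounds max(0,m−m')=0 and min(l+m,l−m')=1 give 2 terms
  k=0: (−1)^6·5040.0000/(720)·0.2600^2·0.9656^6 = +0.383630
  k=1: (−1)^7·5040.0000/(5040)·0.2600^0·0.9656^8 = -0.755765
d^4_{3,-3}(2.6155) = +0.383630 -0.755765 = -0.372135
D = (+0.218757+0.975779i)·(-0.372135)·(-0.997389+0.072215i) = +0.107417+0.356294i

Re=0.1074 Im=0.3563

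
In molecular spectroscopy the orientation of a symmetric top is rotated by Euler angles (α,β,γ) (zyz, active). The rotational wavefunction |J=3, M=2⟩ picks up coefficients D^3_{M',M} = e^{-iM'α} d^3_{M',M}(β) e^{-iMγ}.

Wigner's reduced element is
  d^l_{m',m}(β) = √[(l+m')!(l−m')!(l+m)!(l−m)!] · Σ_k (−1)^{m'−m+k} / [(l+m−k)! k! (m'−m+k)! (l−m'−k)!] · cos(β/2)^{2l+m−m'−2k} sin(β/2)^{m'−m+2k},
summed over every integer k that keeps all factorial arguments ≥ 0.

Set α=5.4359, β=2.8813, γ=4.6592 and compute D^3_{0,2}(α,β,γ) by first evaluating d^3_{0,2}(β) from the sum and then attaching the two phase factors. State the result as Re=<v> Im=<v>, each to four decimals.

D^3_{0,2}(5.4359,2.8813,4.6592) = e^{-i·0·5.4359}·d^3_{0,2}(2.8813)·e^{-i·2·4.6592}. Compute d first:
c=cos(2.8813/2)=0.129779, s=sin(2.8813/2)=0.991543; N=√[6·6·120·1]=65.726707
Admissible k: 2..3 (factorial args all ≥0)
  k=2: (−1)^0·65.7267/(12)·0.1298^4·0.9915^2 = +0.001528
  k=3: (−1)^1·65.7267/(12)·0.1298^2·0.9915^4 = -0.089170
d^3_{0,2}(2.8813) = +0.001528 -0.089170 = -0.087642
D = (+1.000000+0.000000i)·(-0.087642)·(-0.994347-0.106177i) = +0.087147+0.009306i

Re=0.0871 Im=0.0093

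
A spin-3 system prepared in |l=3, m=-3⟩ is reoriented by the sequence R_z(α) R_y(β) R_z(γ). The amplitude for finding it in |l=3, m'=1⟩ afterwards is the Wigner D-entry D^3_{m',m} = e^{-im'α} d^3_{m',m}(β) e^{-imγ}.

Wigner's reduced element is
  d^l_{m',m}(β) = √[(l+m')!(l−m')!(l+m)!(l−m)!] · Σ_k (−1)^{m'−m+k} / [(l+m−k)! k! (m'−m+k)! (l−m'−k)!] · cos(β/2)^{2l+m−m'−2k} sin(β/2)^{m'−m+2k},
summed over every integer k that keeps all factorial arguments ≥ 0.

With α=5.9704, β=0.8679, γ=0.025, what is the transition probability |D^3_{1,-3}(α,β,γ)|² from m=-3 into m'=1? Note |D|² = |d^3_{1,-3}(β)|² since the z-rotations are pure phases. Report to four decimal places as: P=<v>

P=0.0099

First d^3_{1,-3}(β=0.8679), then the phase factors e^{-i(1)α} and e^{-i(-3)γ}:
c=cos(0.8679/2)=0.907312, s=sin(0.8679/2)=0.420458; N=√[24·2·1·720]=185.903201
Admissible k: 0..0 (factorial args all ≥0)
  k=0: (−1)^4·185.9032/(48)·0.9073^2·0.4205^4 = +0.099644
d^3_{1,-3}(0.8679) = +0.099644
|D^3_{1,-3}|² = |d^3_{1,-3}(β)|² = (+0.099644)² = 0.009929 (the z-rotation phases have unit modulus)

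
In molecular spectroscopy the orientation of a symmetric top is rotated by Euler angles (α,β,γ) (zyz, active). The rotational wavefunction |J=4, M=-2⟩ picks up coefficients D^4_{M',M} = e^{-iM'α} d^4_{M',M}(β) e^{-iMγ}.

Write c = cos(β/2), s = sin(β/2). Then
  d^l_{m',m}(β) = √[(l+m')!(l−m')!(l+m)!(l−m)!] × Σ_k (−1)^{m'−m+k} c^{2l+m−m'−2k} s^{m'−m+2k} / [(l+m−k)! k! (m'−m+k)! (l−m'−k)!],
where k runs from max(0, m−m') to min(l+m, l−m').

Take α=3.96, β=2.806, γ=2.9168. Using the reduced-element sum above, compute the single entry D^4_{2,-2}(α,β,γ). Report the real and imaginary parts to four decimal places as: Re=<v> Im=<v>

Re=-0.2941 Im=-0.5190

D^4_{2,-2}(3.96,2.806,2.9168) = e^{-i·2·3.96}·d^4_{2,-2}(2.806)·e^{-i·-2·2.9168}. Compute d first:
c=cos(2.806/2)=0.167010, s=sin(2.806/2)=0.985955; N=√[720·2·2·720]=1440.000000
k: max(0,(-2)−(2))=0 … min(4+(-2),4−(2))=2
  k=0: (−1)^4·1440.0000/(96)·0.1670^4·0.9860^4 = +0.011028
  k=1: (−1)^5·1440.0000/(120)·0.1670^2·0.9860^6 = -0.307475
  k=2: (−1)^6·1440.0000/(1440)·0.1670^0·0.9860^8 = +0.893012
d^4_{2,-2}(2.806) = +0.011028 -0.307475 +0.893012 = +0.596565
D = (-0.065970-0.997822i)·(+0.596565)·(+0.900627-0.434592i) = -0.294143-0.519009i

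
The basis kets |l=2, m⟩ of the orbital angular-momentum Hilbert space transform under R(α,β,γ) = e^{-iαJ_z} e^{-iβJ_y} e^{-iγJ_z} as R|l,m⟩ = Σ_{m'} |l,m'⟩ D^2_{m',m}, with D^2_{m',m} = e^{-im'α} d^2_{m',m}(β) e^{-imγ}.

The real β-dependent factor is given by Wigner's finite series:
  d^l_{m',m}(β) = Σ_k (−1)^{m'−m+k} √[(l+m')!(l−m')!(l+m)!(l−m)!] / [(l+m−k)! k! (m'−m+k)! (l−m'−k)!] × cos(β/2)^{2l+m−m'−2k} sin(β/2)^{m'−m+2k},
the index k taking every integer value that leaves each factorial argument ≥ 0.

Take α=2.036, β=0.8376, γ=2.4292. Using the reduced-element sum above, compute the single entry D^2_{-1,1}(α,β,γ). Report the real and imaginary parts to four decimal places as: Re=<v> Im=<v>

D^2_{-1,1}(2.036,0.8376,2.4292) = e^{-i·-1·2.036}·d^2_{-1,1}(0.8376)·e^{-i·1·2.4292}. Compute d first:
Half-angle: c=0.913578, s=0.406664. N=√(1·6·6·1)=6.000000
k: max(0,(1)−(-1))=2 … min(2+(1),2−(-1))=3
  k=2: (−1)^0·6.0000/(2)·0.9136^2·0.4067^2 = +0.414080
  k=3: (−1)^1·6.0000/(6)·0.9136^0·0.4067^4 = -0.027349
d^2_{-1,1}(0.8376) = +0.414080 -0.027349 = +0.386731
D = (-0.448605+0.893730i)·(+0.386731)·(-0.756800-0.653646i) = +0.357219-0.148175i

Re=0.3572 Im=-0.1482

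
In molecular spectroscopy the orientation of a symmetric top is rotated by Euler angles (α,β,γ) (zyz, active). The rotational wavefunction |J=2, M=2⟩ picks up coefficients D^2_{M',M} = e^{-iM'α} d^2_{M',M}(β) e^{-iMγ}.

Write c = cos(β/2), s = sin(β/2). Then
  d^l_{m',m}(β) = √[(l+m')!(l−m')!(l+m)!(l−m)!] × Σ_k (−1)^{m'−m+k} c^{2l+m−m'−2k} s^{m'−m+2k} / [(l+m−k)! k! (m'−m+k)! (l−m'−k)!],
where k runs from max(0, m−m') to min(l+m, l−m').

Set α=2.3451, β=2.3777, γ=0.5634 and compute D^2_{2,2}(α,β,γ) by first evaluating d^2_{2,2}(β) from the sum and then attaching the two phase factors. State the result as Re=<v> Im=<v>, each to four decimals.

Re=0.0172 Im=0.0087

D^2_{2,2}(2.3451,2.3777,0.5634) = e^{-i·2·2.3451}·d^2_{2,2}(2.3777)·e^{-i·2·0.5634}. Compute d first:
Half-angle: c=0.372727, s=0.927941. N=√(24·1·24·1)=24.000000
Admissible k: 0..0 (factorial args all ≥0)
  k=0: (−1)^0·24.0000/(24)·0.3727^4·0.9279^0 = +0.019300
d^2_{2,2}(2.3777) = +0.019300
Attach z-rotation phases: D = e^{-i(2)(2.3451)}·(+0.019300)·e^{-i(2)(0.5634)} = +0.017241+0.008675i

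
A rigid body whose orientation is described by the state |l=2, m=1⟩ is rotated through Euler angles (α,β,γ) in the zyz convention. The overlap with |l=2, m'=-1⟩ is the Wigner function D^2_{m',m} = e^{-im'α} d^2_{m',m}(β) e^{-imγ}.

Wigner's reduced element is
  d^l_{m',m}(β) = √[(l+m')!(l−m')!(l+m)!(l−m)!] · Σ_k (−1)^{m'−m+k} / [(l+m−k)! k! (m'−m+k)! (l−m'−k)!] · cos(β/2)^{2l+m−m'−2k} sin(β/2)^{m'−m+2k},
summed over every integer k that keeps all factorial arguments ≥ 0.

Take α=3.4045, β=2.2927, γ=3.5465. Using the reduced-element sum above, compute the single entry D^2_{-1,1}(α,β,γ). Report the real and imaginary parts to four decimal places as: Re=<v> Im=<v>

Re=-0.2644 Im=0.0378

D^2_{-1,1}(3.4045,2.2927,3.5465) = e^{-i·-1·3.4045}·d^2_{-1,1}(2.2927)·e^{-i·1·3.5465}. Compute d first:
With c≡cos(β/2)=0.411816 and s≡sin(β/2)=0.911267, N=[1·6·6·1]^{1/2}=6.000000
k∈{2,3} keeps every argument non-negative
  k=2: (−1)^0·6.0000/(2)·0.4118^2·0.9113^2 = +0.422493
  k=3: (−1)^1·6.0000/(6)·0.4118^0·0.9113^4 = -0.689576
d^2_{-1,1}(2.2927) = +0.422493 -0.689576 = -0.267083
Attach z-rotation phases: D = e^{-i(-1)(3.4045)}·(-0.267083)·e^{-i(1)(3.5465)} = -0.264395+0.037799i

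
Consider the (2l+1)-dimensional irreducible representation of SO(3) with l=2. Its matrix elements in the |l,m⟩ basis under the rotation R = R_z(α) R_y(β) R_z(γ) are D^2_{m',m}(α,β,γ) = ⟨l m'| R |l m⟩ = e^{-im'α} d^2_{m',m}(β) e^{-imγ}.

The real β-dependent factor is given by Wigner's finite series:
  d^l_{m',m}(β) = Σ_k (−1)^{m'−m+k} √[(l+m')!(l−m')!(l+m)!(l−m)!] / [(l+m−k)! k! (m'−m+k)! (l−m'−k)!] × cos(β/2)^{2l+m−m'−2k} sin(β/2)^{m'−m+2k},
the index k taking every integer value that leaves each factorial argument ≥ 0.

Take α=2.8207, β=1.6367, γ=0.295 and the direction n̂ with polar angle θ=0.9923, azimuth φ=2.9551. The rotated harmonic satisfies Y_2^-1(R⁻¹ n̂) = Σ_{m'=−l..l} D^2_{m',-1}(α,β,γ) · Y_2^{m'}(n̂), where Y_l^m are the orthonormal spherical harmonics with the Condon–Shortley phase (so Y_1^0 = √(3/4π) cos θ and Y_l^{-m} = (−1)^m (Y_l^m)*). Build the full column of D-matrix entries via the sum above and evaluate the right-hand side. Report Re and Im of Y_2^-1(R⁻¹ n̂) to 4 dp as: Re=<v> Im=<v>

Need the full column D^2_{m',-1} for m'=−2..2 at α=2.8207, β=1.6367, γ=0.295.
cos(β/2)=0.683427, sin(β/2)=0.730019
d^2_{-2,-1}: single k=1 term ⇒ +0.466058;  D = +0.438314-0.158402i
d^2_{-1,-1}: k∈[0..1] ⇒ +0.218156 -0.746747 = -0.528591;  D = +0.528414-0.013685i
d^2_{0,-1}: k∈[0..1] ⇒ -0.570802 +0.651284 = +0.080482;  D = +0.077005+0.023399i
d^2_{1,-1}: k∈[0..1] ⇒ +0.746747 -0.284012 = +0.462735;  D = -0.377711-0.267316i
d^2_{2,-1}: single k=0 term ⇒ -0.531771;  D = -0.315011-0.428426i
Y_2^{m'}(θ=0.9923,φ=2.9551) and Σ D·Y over m':
  (+0.4383-0.1584i)·(+0.2522+0.0987i)  (+0.5284-0.0137i)·(-0.3475-0.0656i)  (+0.0770+0.0234i)·(-0.0325+0.0000i)  (-0.3777-0.2673i)·(+0.3475-0.0656i)  (-0.3150-0.4284i)·(+0.2522-0.0987i)
Y_2^-1(R⁻¹ n̂) = -0.331397-0.172439i

Re=-0.3314 Im=-0.1724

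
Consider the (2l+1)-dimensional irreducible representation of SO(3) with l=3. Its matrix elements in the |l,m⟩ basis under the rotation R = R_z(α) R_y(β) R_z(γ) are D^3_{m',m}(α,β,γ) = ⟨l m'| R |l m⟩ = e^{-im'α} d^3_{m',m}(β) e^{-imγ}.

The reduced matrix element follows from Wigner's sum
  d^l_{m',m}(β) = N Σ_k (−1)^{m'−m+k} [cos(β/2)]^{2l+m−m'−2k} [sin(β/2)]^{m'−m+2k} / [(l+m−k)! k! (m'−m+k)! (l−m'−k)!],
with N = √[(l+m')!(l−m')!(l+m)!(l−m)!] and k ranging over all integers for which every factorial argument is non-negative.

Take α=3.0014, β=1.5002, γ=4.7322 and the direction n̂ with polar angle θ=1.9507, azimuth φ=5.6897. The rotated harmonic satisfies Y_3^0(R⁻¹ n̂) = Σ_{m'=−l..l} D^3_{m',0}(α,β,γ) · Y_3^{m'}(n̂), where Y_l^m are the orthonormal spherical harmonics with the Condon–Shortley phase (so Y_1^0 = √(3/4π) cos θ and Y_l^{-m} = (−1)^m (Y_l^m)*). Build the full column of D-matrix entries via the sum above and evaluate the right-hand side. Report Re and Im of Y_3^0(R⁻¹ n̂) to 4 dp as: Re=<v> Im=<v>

Re=-0.2210 Im=0.0000

Need the full column D^3_{m',0} for m'=−3..3 at α=3.0014, β=1.5002, γ=4.7322.
cos(β/2)=0.731621, sin(β/2)=0.681712
d^3_{-3,0}: single k=3 term ⇒ +0.554850;  D = -0.506497+0.226539i
d^3_{-2,0}: k∈[2..3] ⇒ +0.729300 -0.633193 = +0.096107;  D = +0.092354-0.026595i
d^3_{-1,0}: k∈[1..3] ⇒ +0.495019 -1.289355 +0.373148 = -0.421189;  D = +0.417056-0.058854i
d^3_{0,0}: k∈[0..3] ⇒ +0.153361 -1.198363 +1.040442 -0.100370 = -0.104929;  D = -0.104929+0.000000i
d^3_{1,0}: k∈[0..2] ⇒ -0.495019 +1.289355 -0.373148 = +0.421189;  D = -0.417056-0.058854i
d^3_{2,0}: k∈[0..1] ⇒ +0.729300 -0.633193 = +0.096107;  D = +0.092354+0.026595i
d^3_{3,0}: single k=0 term ⇒ -0.554850;  D = +0.506497+0.226539i
Y_3^{m'}(θ=1.9507,φ=5.6897) and Σ D·Y over m':
  (-0.5065+0.2265i)·(-0.0696+0.3269i)  (+0.0924-0.0266i)·(-0.1224-0.3031i)  (+0.4171-0.0589i)·(-0.0777-0.0524i)  (-0.1049+0.0000i)·(+0.3200+0.0000i)  (-0.4171-0.0589i)·(+0.0777-0.0524i)  (+0.0924+0.0266i)·(-0.1224+0.3031i)  (+0.5065+0.2265i)·(+0.0696+0.3269i)
Y_3^0(R⁻¹ n̂) = -0.220961+0.000000i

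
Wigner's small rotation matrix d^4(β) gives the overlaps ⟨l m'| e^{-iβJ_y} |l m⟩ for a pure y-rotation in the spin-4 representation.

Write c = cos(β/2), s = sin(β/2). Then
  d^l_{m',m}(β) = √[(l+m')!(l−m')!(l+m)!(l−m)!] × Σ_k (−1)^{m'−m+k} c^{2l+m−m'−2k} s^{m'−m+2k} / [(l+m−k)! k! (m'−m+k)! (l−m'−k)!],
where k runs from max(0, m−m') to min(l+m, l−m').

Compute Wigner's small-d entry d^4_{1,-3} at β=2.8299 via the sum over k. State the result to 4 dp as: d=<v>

d=-0.1704

d^4_{1,-3}(β=2.8299) via Wigner's sum:
With c≡cos(β/2)=0.155216 and s≡sin(β/2)=0.987881, N=[120·6·1·5040]^{1/2}=1904.940944
k∈{0,1} keeps every argument non-negative
  k=0: (−1)^4·1904.9409/(144)·0.1552^4·0.9879^4 = +0.007313
  k=1: (−1)^5·1904.9409/(240)·0.1552^2·0.9879^6 = -0.177734
d^4_{1,-3}(2.8299) = +0.007313 -0.177734 = -0.170421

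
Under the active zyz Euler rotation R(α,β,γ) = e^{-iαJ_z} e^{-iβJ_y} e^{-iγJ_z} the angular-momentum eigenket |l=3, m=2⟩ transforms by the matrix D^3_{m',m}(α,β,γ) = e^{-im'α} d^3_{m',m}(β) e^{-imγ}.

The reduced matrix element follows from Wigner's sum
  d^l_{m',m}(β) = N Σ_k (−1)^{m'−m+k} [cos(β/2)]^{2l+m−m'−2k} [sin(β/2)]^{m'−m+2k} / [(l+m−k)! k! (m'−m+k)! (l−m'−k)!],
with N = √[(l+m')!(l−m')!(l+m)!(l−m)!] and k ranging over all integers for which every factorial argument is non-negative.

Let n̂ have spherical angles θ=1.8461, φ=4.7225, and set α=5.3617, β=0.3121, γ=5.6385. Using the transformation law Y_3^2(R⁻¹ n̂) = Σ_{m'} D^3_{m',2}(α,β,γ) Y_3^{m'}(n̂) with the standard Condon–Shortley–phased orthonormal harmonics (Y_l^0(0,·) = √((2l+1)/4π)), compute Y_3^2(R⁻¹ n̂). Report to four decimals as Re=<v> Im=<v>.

Need the full column D^3_{m',2} for m'=−3..3 at α=5.3617, β=0.3121, γ=5.6385.
cos(β/2)=0.987849, sin(β/2)=0.155417
d^3_{-3,2}: single k=5 term ⇒ +0.000219;  D = +0.000021-0.000218i
d^3_{-2,2}: k∈[4..5] ⇒ +0.002847 -0.000014 = +0.002833;  D = +0.002410-0.001489i
d^3_{-1,2}: k∈[3..4] ⇒ +0.022888 -0.000283 = +0.022604;  D = +0.021092+0.008130i
d^3_{0,2}: k∈[2..3] ⇒ +0.125986 -0.003118 = +0.122867;  D = +0.034123+0.118034i
d^3_{1,2}: k∈[1..2] ⇒ +0.462330 -0.022888 = +0.439443;  D = -0.262454+0.352459i
d^3_{2,2}: k∈[0..1] ⇒ +0.929273 -0.115009 = +0.814264;  D = -0.814229+0.007533i
d^3_{3,2}: single k=0 term ⇒ -0.358119;  D = +0.219162+0.283227i
Y_3^{m'}(θ=1.8461,φ=4.7225) and Σ D·Y over m':
  (+0.0000-0.0002i)·(-0.0113-0.3717i)  (+0.0024-0.0015i)·(+0.2572-0.0052i)  (+0.0211+0.0081i)·(-0.0020-0.1961i)  (+0.0341+0.1180i)·(+0.2669+0.0000i)  (-0.2625+0.3525i)·(+0.0020-0.1961i)  (-0.8142+0.0075i)·(+0.2572+0.0052i)  (+0.2192+0.2832i)·(+0.0113-0.3717i)
Y_3^2(R⁻¹ n̂) = -0.021966-0.001453i

Re=-0.0220 Im=-0.0015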